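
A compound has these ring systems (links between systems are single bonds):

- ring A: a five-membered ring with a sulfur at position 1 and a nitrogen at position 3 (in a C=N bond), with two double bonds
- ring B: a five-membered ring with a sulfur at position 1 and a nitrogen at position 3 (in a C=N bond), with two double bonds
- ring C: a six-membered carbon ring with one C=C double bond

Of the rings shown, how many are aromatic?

Ring A is fully conjugated (every ring atom contributes a p orbital); 2 ring double bonds (4 π electrons) plus a heteroatom lone pair (2) give 6 π electrons. 6 = 4(1)+2, so ring A is aromatic (thiazole).
Ring B is planar and fully conjugated; 2 ring double bonds (4 π electrons) plus a heteroatom lone pair (2) give 6 π electrons. 6 = 4(1)+2, so ring B is aromatic (thiazole).
Ring C has four sp³ carbons, so it is not fully conjugated — not aromatic (cyclohexene).
Aromatic: A, B. Total: 2.

2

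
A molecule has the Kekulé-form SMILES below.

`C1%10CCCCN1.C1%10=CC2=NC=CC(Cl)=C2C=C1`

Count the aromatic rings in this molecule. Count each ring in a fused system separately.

2

The SMILES encodes a six-membered saturated ring of five carbons and one N–H nitrogen; two fused six-membered rings, each with three alternating double bonds; one ring is all carbon and the other has one ring nitrogen.
The 6-membered ring with one N–H has only sp³ atoms, so it is not fully conjugated — not aromatic (piperidine).
The fused 6/6-membered bicyclic (with one nitrogen) is a single π system with 10 sp² atoms and 10 π electrons from ring double bonds. 10 = 4(2)+2, so the system is aromatic and both rings count as aromatic (quinoline).
2 of the 3 rings are aromatic. Total: 2.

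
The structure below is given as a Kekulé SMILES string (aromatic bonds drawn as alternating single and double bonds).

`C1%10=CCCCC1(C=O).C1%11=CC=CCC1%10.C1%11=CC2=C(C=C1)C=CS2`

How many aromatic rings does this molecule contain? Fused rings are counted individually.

2

The SMILES encodes a six-membered carbon ring with one C=C double bond; a six-membered carbon ring with two conjugated C=C double bonds and two sp³ carbons; a six-membered carbon ring with three alternating C=C double bonds, fused to a five-membered ring containing one sulfur and two C=C double bonds.
The 6-membered ring has four sp³ carbons, so it is not fully conjugated — not aromatic (cyclohexene).
The second 6-membered ring has two sp³ carbons, so it is not fully conjugated — not aromatic (1,3-cyclohexadiene).
The fused 6/5-membered bicyclic (with one sulfur) is a single π system with 9 sp² atoms and 10 π electrons from ring double bonds plus a heteroatom lone pair. 10 = 4(2)+2, so the system is aromatic and both rings count as aromatic (benzothiophene).
2 of the 4 rings are aromatic. Total: 2.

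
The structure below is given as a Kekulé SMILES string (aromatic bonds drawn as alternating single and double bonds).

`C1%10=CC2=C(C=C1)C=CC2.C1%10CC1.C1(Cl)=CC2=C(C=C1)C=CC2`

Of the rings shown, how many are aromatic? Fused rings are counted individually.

2

The SMILES encodes a six-membered carbon ring with three alternating C=C double bonds, fused to a five-membered carbon ring containing one C=C double bond and one sp³ carbon; a three-membered saturated carbon ring; a six-membered carbon ring with three alternating C=C double bonds, fused to a five-membered carbon ring containing one C=C double bond and one sp³ carbon.
The 6-membered ring has a continuous p-orbital overlap around the ring; 3 ring double bonds give 6 π electrons. That satisfies 4n+2 with n=1, so it is aromatic (benzene ring).
The 5-membered ring has one sp³ carbon, so it is not fully conjugated — not aromatic (cyclopentene ring).
The 3-membered ring has only sp³ atoms, so it is not fully conjugated — not aromatic (cyclopropane).
The second 6-membered ring is planar and fully conjugated; 3 ring double bonds give 6 π electrons. Since 6 = 4n+2 (n=1), it is aromatic (benzene ring).
The second 5-membered ring has one sp³ carbon, so it is not fully conjugated — not aromatic (cyclopentene ring).
2 of the 5 rings are aromatic. Total: 2.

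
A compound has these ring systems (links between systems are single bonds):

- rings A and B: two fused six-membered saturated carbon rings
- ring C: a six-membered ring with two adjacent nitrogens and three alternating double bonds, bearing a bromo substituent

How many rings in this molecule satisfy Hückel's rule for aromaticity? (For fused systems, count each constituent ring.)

Ring A has only sp³ atoms, so it is not fully conjugated — not aromatic (cyclohexane ring).
Ring B has only sp³ atoms, so it is not fully conjugated — not aromatic (cyclohexane ring).
Ring C has a continuous p-orbital overlap around the ring; 3 ring double bonds give 6 π electrons. That satisfies 4n+2 with n=1, so ring C is aromatic (pyridazine).
Aromatic: C. Total: 1.

1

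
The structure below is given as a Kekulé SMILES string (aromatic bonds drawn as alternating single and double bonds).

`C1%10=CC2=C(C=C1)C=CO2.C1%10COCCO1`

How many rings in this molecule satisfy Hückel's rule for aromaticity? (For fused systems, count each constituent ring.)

The SMILES encodes a six-membered carbon ring with three alternating C=C double bonds, fused to a five-membered ring containing one oxygen and two C=C double bonds; a six-membered saturated ring with oxygens at positions 1 and 4.
The fused 6/5-membered bicyclic (with one oxygen) is a single π system with 9 sp² atoms and 10 π electrons from ring double bonds plus a heteroatom lone pair. 10 = 4(2)+2, so the system is aromatic and both rings count as aromatic (benzofuran).
The 6-membered ring with two oxygens (1,4) has only sp³ atoms, so it is not fully conjugated — not aromatic (1,4-dioxane).
2 of the 3 rings are aromatic. Total: 2.

2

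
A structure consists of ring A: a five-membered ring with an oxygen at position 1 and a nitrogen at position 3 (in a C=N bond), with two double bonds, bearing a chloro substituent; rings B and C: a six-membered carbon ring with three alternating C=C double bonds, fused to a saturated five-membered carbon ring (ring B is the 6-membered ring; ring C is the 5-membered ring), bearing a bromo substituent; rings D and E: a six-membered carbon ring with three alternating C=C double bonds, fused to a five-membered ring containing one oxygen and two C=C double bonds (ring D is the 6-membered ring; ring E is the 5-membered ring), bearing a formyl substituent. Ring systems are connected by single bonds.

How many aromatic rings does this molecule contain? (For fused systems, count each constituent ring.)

Ring A is fully conjugated (every ring atom contributes a p orbital); 2 ring double bonds (4 π electrons) plus a heteroatom lone pair (2) give 6 π electrons. Since 6 = 4n+2 (n=1), ring A is aromatic (oxazole).
Ring B has a continuous p-orbital overlap around the ring; 3 ring double bonds give 6 π electrons. That satisfies 4n+2 with n=1, so ring B is aromatic (benzene ring).
Ring C has three sp³ carbons, so it is not fully conjugated — not aromatic (cyclopentane ring).
Rings D and E form a fused bicyclic system (with one oxygen) with 9 sp² atoms and 10 π electrons from ring double bonds plus a heteroatom lone pair. 10 = 4(2)+2, so the system is aromatic and both rings count as aromatic (benzofuran).
Aromatic: A, B, D, E. Total: 4.

4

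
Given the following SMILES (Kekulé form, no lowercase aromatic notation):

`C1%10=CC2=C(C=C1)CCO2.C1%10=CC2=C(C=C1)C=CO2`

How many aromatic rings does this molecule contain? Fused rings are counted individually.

The SMILES encodes a six-membered carbon ring with three alternating C=C double bonds, fused to a five-membered ring containing one oxygen and two sp³ carbons; a six-membered carbon ring with three alternating C=C double bonds, fused to a five-membered ring containing one oxygen and two C=C double bonds.
The 6-membered ring is fully conjugated (every ring atom contributes a p orbital); 3 ring double bonds give 6 π electrons. Since 6 = 4n+2 (n=1), it is aromatic (benzene ring).
The 5-membered ring with one oxygen has two sp³ carbons, so it is not fully conjugated — not aromatic (oxolane ring).
The fused 6/5-membered bicyclic (with one oxygen) is a single π system with 9 sp² atoms and 10 π electrons from ring double bonds plus a heteroatom lone pair. 10 = 4(2)+2, so the system is aromatic and both rings count as aromatic (benzofuran).
3 of the 4 rings are aromatic. Total: 3.

3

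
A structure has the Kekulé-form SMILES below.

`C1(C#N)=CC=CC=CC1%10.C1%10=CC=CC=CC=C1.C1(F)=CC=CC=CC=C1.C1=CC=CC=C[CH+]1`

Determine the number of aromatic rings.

1

The SMILES encodes a seven-membered carbon ring with three C=C double bonds and one sp³ carbon; an eight-membered carbon ring with four alternating C=C double bonds; an eight-membered carbon ring with four alternating C=C double bonds; a seven-membered all-carbon ring bearing a positive charge on one carbon, with three C=C double bonds.
The 7-membered ring has one sp³ carbon, so it is not fully conjugated — not aromatic (cycloheptatriene).
The 8-membered ring has only sp² ring atoms; a planar conformation would have a fully conjugated π system of 8 electrons. But 8 = 4(2), which is 4n not 4n+2, so it is not aromatic (cyclooctatetraene) — cyclooctatetraene distorts into a non-planar tub to avoid antiaromaticity.
The second 8-membered ring has only sp² ring atoms; a planar conformation would have a fully conjugated π system of 8 electrons. But 8 = 4(2), which is 4n not 4n+2, so it is not aromatic (cyclooctatetraene) — cyclooctatetraene distorts into a non-planar tub to avoid antiaromaticity.
The second 7-membered ring is planar and fully conjugated; 3 ring double bonds (6 π electrons) plus the carbocation's empty p orbital (0, but keeps the ring conjugated) give 6 π electrons. That satisfies 4n+2 with n=1, so it is aromatic (tropylium cation).
1 of the 4 rings is aromatic. Total: 1.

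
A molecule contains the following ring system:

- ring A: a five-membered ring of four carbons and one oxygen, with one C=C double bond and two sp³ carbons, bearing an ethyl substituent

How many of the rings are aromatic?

0

Ring A has two sp³ carbons, so it is not fully conjugated — not aromatic (2,3-dihydrofuran).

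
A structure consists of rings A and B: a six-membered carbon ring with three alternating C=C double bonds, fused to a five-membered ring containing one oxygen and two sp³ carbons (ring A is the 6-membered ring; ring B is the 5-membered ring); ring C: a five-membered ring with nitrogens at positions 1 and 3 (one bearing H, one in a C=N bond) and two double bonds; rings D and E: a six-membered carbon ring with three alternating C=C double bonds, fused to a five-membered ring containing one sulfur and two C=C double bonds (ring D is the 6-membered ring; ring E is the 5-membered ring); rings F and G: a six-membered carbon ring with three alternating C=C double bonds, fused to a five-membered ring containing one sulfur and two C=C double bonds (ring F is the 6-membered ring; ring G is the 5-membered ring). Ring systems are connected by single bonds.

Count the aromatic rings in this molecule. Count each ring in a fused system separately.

Ring A is fully conjugated (every ring atom contributes a p orbital); 3 ring double bonds give 6 π electrons. Since 6 = 4n+2 (n=1), ring A is aromatic (benzene ring).
Ring B has two sp³ carbons, so it is not fully conjugated — not aromatic (oxolane ring).
Ring C is planar and fully conjugated; 2 ring double bonds (4 π electrons) plus a heteroatom lone pair (2) give 6 π electrons. That satisfies 4n+2 with n=1, so ring C is aromatic (imidazole).
Rings D and E form a fused bicyclic system (with one sulfur) with 9 sp² atoms and 10 π electrons from ring double bonds plus a heteroatom lone pair. 10 = 4(2)+2, so the system is aromatic and both rings count as aromatic (benzothiophene).
Rings F and G form a fused bicyclic system (with one sulfur) with 9 sp² atoms and 10 π electrons from ring double bonds plus a heteroatom lone pair. 10 = 4(2)+2, so the system is aromatic and both rings count as aromatic (benzothiophene).
Aromatic: A, C, D, E, F, G. Total: 6.

6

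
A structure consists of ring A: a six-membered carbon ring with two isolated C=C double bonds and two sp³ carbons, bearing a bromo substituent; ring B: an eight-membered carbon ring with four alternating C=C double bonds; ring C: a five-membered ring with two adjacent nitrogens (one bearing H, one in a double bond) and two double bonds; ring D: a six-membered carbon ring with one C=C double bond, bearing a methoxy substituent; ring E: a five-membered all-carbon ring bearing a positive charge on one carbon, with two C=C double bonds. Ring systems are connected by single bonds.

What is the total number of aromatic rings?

1

Ring A has two sp³ carbons, so it is not fully conjugated — not aromatic (1,4-cyclohexadiene).
Ring B has only sp² ring atoms; a planar conformation would have a fully conjugated π system of 8 electrons. But 8 = 4(2), which is 4n not 4n+2, so ring B is not aromatic (cyclooctatetraene) — cyclooctatetraene distorts into a non-planar tub to avoid antiaromaticity.
Ring C has a continuous p-orbital overlap around the ring; 2 ring double bonds (4 π electrons) plus a heteroatom lone pair (2) give 6 π electrons. Since 6 = 4n+2 (n=1), ring C is aromatic (pyrazole).
Ring D has four sp³ carbons, so it is not fully conjugated — not aromatic (cyclohexene).
Ring E has only sp² ring atoms; a planar conformation would have a fully conjugated π system of 4 electrons. But 4 = 4(1), which is 4n not 4n+2, so ring E is not aromatic (cyclopentadienyl cation).
Aromatic: C. Total: 1.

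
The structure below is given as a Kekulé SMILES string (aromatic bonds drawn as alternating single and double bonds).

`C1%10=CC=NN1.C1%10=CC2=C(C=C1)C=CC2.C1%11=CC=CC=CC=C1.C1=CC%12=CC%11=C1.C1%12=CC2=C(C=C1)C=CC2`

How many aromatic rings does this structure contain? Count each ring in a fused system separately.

4

The SMILES encodes a five-membered ring with two adjacent nitrogens (one bearing H, one in a double bond) and two double bonds; a six-membered carbon ring with three alternating C=C double bonds, fused to a five-membered carbon ring containing one C=C double bond and one sp³ carbon; an eight-membered carbon ring with four alternating C=C double bonds; a six-membered carbon ring with three alternating C=C double bonds; a six-membered carbon ring with three alternating C=C double bonds, fused to a five-membered carbon ring containing one C=C double bond and one sp³ carbon.
The 5-membered ring with two adjacent nitrogens (one N–H, one =N–) has a continuous p-orbital overlap around the ring; 2 ring double bonds (4 π electrons) plus a heteroatom lone pair (2) give 6 π electrons. Since 6 = 4n+2 (n=1), it is aromatic (pyrazole).
The 6-membered ring is planar and fully conjugated; 3 ring double bonds give 6 π electrons. Since 6 = 4n+2 (n=1), it is aromatic (benzene ring).
The 5-membered ring has one sp³ carbon, so it is not fully conjugated — not aromatic (cyclopentene ring).
The 8-membered ring has only sp² ring atoms; a planar conformation would have a fully conjugated π system of 8 electrons. But 8 = 4(2), which is 4n not 4n+2, so it is not aromatic (cyclooctatetraene) — cyclooctatetraene distorts into a non-planar tub to avoid antiaromaticity.
The second 6-membered ring has a continuous p-orbital overlap around the ring; 3 ring double bonds give 6 π electrons. That satisfies 4n+2 with n=1, so it is aromatic (benzene).
The third 6-membered ring has a continuous p-orbital overlap around the ring; 3 ring double bonds give 6 π electrons. Since 6 = 4n+2 (n=1), it is aromatic (benzene ring).
The second 5-membered ring has one sp³ carbon, so it is not fully conjugated — not aromatic (cyclopentene ring).
4 of the 7 rings are aromatic. Total: 4.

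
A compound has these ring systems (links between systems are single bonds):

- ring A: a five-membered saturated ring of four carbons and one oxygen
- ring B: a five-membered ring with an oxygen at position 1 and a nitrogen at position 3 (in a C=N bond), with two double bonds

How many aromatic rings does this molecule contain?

Ring A has only sp³ atoms, so it is not fully conjugated — not aromatic (tetrahydrofuran).
Ring B is planar and fully conjugated; 2 ring double bonds (4 π electrons) plus a heteroatom lone pair (2) give 6 π electrons. 6 = 4(1)+2, so ring B is aromatic (oxazole).
Aromatic: B. Total: 1.

1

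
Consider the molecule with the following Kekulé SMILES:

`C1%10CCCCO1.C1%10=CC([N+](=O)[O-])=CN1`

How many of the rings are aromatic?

1

The SMILES encodes a six-membered saturated ring of five carbons and one oxygen; a five-membered ring of four carbons and one nitrogen bearing a hydrogen, with two C=C double bonds.
The 6-membered ring with one oxygen has only sp³ atoms, so it is not fully conjugated — not aromatic (tetrahydropyran).
The 5-membered ring with one N–H has a continuous p-orbital overlap around the ring; 2 ring double bonds (4 π electrons) plus a heteroatom lone pair (2) give 6 π electrons. Since 6 = 4n+2 (n=1), it is aromatic (pyrrole).
1 of the 2 rings is aromatic. Total: 1.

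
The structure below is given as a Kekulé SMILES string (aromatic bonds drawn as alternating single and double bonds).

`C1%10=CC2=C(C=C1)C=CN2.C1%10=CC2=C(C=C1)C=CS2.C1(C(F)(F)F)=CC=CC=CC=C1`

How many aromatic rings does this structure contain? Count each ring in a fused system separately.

The SMILES encodes a six-membered carbon ring with three alternating C=C double bonds, fused to a five-membered ring containing one N–H nitrogen and two C=C double bonds; a six-membered carbon ring with three alternating C=C double bonds, fused to a five-membered ring containing one sulfur and two C=C double bonds; an eight-membered carbon ring with four alternating C=C double bonds.
The fused 6/5-membered bicyclic (with one N–H) is a single π system with 9 sp² atoms and 10 π electrons from ring double bonds plus a heteroatom lone pair. 10 = 4(2)+2, so the system is aromatic and both rings count as aromatic (indole).
The fused 6/5-membered bicyclic (with one sulfur) is a single π system with 9 sp² atoms and 10 π electrons from ring double bonds plus a heteroatom lone pair. 10 = 4(2)+2, so the system is aromatic and both rings count as aromatic (benzothiophene).
The 8-membered ring has only sp² ring atoms; a planar conformation would have a fully conjugated π system of 8 electrons. But 8 = 4(2), which is 4n not 4n+2, so it is not aromatic (cyclooctatetraene) — cyclooctatetraene distorts into a non-planar tub to avoid antiaromaticity.
4 of the 5 rings are aromatic. Total: 4.

4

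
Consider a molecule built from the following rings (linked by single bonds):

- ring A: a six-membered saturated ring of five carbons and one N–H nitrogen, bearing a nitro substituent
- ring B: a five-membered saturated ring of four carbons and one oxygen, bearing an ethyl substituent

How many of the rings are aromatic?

0

Ring A has only sp³ atoms, so it is not fully conjugated — not aromatic (piperidine).
Ring B has only sp³ atoms, so it is not fully conjugated — not aromatic (tetrahydrofuran).
No ring is aromatic. Total: 0.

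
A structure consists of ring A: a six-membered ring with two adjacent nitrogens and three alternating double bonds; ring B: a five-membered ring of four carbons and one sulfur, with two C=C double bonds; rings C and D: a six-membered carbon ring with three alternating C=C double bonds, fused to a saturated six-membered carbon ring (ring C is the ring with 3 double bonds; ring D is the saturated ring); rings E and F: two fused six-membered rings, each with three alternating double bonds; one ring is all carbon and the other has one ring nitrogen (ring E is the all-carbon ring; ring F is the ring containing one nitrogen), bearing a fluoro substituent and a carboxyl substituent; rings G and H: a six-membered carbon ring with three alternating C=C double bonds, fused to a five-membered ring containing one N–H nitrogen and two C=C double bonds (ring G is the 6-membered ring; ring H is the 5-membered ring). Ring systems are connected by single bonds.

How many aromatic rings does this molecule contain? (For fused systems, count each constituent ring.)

Ring A is planar and fully conjugated; 3 ring double bonds give 6 π electrons. Since 6 = 4n+2 (n=1), ring A is aromatic (pyridazine).
Ring B has a continuous p-orbital overlap around the ring; 2 ring double bonds (4 π electrons) plus a heteroatom lone pair (2) give 6 π electrons. Since 6 = 4n+2 (n=1), ring B is aromatic (thiophene).
Ring C is planar and fully conjugated; 3 ring double bonds give 6 π electrons. Since 6 = 4n+2 (n=1), ring C is aromatic (benzene ring).
Ring D has four sp³ carbons, so it is not fully conjugated — not aromatic (cyclohexane ring).
Rings E and F form a fused bicyclic system (with one nitrogen) with 10 sp² atoms and 10 π electrons from ring double bonds. 10 = 4(2)+2, so the system is aromatic and both rings count as aromatic (quinoline).
Rings G and H form a fused bicyclic system (with one N–H) with 9 sp² atoms and 10 π electrons from ring double bonds plus a heteroatom lone pair. 10 = 4(2)+2, so the system is aromatic and both rings count as aromatic (indole).
Aromatic: A, B, C, E, F, G, H. Total: 7.

7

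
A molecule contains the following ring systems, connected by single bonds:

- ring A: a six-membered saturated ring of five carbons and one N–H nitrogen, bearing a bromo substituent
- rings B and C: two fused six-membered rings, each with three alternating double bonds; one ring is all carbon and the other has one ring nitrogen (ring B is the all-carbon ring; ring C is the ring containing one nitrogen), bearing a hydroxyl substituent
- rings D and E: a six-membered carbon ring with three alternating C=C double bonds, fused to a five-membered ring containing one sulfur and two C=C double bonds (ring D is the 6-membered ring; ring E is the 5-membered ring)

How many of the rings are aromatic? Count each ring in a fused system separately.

4

Ring A has only sp³ atoms, so it is not fully conjugated — not aromatic (piperidine).
Rings B and C form a fused bicyclic system (with one nitrogen) with 10 sp² atoms and 10 π electrons from ring double bonds. 10 = 4(2)+2, so the system is aromatic and both rings count as aromatic (quinoline).
Rings D and E form a fused bicyclic system (with one sulfur) with 9 sp² atoms and 10 π electrons from ring double bonds plus a heteroatom lone pair. 10 = 4(2)+2, so the system is aromatic and both rings count as aromatic (benzothiophene).
Aromatic: B, C, D, E. Total: 4.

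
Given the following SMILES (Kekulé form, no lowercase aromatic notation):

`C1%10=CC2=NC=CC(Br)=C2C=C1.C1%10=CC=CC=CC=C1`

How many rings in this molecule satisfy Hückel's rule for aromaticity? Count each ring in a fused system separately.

The SMILES encodes two fused six-membered rings, each with three alternating double bonds; one ring is all carbon and the other has one ring nitrogen; an eight-membered carbon ring with four alternating C=C double bonds.
The fused 6/6-membered bicyclic (with one nitrogen) is a single π system with 10 sp² atoms and 10 π electrons from ring double bonds. 10 = 4(2)+2, so the system is aromatic and both rings count as aromatic (quinoline).
The 8-membered ring has only sp² ring atoms; a planar conformation would have a fully conjugated π system of 8 electrons. But 8 = 4(2), which is 4n not 4n+2, so it is not aromatic (cyclooctatetraene) — cyclooctatetraene distorts into a non-planar tub to avoid antiaromaticity.
2 of the 3 rings are aromatic. Total: 2.

2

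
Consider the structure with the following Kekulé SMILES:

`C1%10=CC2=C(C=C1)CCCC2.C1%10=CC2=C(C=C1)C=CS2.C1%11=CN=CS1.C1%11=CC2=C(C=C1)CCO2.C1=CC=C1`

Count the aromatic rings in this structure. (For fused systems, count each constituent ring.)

The SMILES encodes a six-membered carbon ring with three alternating C=C double bonds, fused to a saturated six-membered carbon ring; a six-membered carbon ring with three alternating C=C double bonds, fused to a five-membered ring containing one sulfur and two C=C double bonds; a five-membered ring with a sulfur at position 1 and a nitrogen at position 3 (in a C=N bond), with two double bonds; a six-membered carbon ring with three alternating C=C double bonds, fused to a five-membered ring containing one oxygen and two sp³ carbons; a four-membered carbon ring with two alternating C=C double bonds.
The 6-membered ring is planar and fully conjugated; 3 ring double bonds give 6 π electrons. That satisfies 4n+2 with n=1, so it is aromatic (benzene ring).
The second 6-membered ring has four sp³ carbons, so it is not fully conjugated — not aromatic (cyclohexane ring).
The fused 6/5-membered bicyclic (with one sulfur) is a single π system with 9 sp² atoms and 10 π electrons from ring double bonds plus a heteroatom lone pair. 10 = 4(2)+2, so the system is aromatic and both rings count as aromatic (benzothiophene).
The 5-membered ring with one sulfur and one =N– has a continuous p-orbital overlap around the ring; 2 ring double bonds (4 π electrons) plus a heteroatom lone pair (2) give 6 π electrons. 6 = 4(1)+2, so it is aromatic (thiazole).
The third 6-membered ring has a continuous p-orbital overlap around the ring; 3 ring double bonds give 6 π electrons. 6 = 4(1)+2, so it is aromatic (benzene ring).
The 5-membered ring with one oxygen has two sp³ carbons, so it is not fully conjugated — not aromatic (oxolane ring).
The 4-membered ring has only sp² ring atoms; a planar conformation would have a fully conjugated π system of 4 electrons. But 4 = 4(1), which is 4n not 4n+2, so it is not aromatic (cyclobutadiene) — cyclobutadiene is antiaromatic and distorts to a rectangle.
5 of the 8 rings are aromatic. Total: 5.

5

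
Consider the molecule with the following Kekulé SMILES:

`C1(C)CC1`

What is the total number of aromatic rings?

The SMILES encodes a three-membered saturated carbon ring.
The 3-membered ring has only sp³ atoms, so it is not fully conjugated — not aromatic (cyclopropane).

0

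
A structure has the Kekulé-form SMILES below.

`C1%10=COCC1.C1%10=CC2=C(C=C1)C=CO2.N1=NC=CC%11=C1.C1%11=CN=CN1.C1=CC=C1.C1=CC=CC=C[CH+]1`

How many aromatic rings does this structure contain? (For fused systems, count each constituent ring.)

The SMILES encodes a five-membered ring of four carbons and one oxygen, with one C=C double bond and two sp³ carbons; a six-membered carbon ring with three alternating C=C double bonds, fused to a five-membered ring containing one oxygen and two C=C double bonds; a six-membered ring with two adjacent nitrogens and three alternating double bonds; a five-membered ring with nitrogens at positions 1 and 3 (one bearing H, one in a C=N bond) and two double bonds; a four-membered carbon ring with two alternating C=C double bonds; a seven-membered all-carbon ring bearing a positive charge on one carbon, with three C=C double bonds.
The 5-membered ring with one oxygen has two sp³ carbons, so it is not fully conjugated — not aromatic (2,3-dihydrofuran).
The fused 6/5-membered bicyclic (with one oxygen) is a single π system with 9 sp² atoms and 10 π electrons from ring double bonds plus a heteroatom lone pair. 10 = 4(2)+2, so the system is aromatic and both rings count as aromatic (benzofuran).
The 6-membered ring with two nitrogens (1,2) is fully conjugated (every ring atom contributes a p orbital); 3 ring double bonds give 6 π electrons. 6 = 4(1)+2, so it is aromatic (pyridazine).
The 5-membered ring with two nitrogens (one N–H, one =N–) is planar and fully conjugated; 2 ring double bonds (4 π electrons) plus a heteroatom lone pair (2) give 6 π electrons. That satisfies 4n+2 with n=1, so it is aromatic (imidazole).
The 4-membered ring has only sp² ring atoms; a planar conformation would have a fully conjugated π system of 4 electrons. But 4 = 4(1), which is 4n not 4n+2, so it is not aromatic (cyclobutadiene) — cyclobutadiene is antiaromatic and distorts to a rectangle.
The 7-membered ring is fully conjugated (every ring atom contributes a p orbital); 3 ring double bonds (6 π electrons) plus the carbocation's empty p orbital (0, but keeps the ring conjugated) give 6 π electrons. That satisfies 4n+2 with n=1, so it is aromatic (tropylium cation).
5 of the 7 rings are aromatic. Total: 5.

5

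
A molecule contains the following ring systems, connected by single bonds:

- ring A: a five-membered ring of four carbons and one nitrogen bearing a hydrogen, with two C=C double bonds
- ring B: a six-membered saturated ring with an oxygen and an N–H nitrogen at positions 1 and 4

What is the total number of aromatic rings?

Ring A is planar and fully conjugated; 2 ring double bonds (4 π electrons) plus a heteroatom lone pair (2) give 6 π electrons. Since 6 = 4n+2 (n=1), ring A is aromatic (pyrrole).
Ring B has only sp³ atoms, so it is not fully conjugated — not aromatic (morpholine).
Aromatic: A. Total: 1.

1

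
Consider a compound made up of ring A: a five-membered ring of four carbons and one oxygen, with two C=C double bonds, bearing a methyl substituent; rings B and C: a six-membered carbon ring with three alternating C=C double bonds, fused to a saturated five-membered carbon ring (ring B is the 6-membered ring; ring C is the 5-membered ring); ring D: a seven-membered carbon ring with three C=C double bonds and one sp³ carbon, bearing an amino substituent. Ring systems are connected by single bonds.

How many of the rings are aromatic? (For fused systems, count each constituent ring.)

2

Ring A has a continuous p-orbital overlap around the ring; 2 ring double bonds (4 π electrons) plus a heteroatom lone pair (2) give 6 π electrons. 6 = 4(1)+2, so ring A is aromatic (furan).
Ring B is planar and fully conjugated; 3 ring double bonds give 6 π electrons. 6 = 4(1)+2, so ring B is aromatic (benzene ring).
Ring C has three sp³ carbons, so it is not fully conjugated — not aromatic (cyclopentane ring).
Ring D has one sp³ carbon, so it is not fully conjugated — not aromatic (cycloheptatriene).
Aromatic: A, B. Total: 2.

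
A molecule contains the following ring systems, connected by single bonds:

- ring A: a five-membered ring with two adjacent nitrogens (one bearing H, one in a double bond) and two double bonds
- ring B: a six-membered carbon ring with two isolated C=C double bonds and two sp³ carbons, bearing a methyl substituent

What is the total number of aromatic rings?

Ring A has a continuous p-orbital overlap around the ring; 2 ring double bonds (4 π electrons) plus a heteroatom lone pair (2) give 6 π electrons. That satisfies 4n+2 with n=1, so ring A is aromatic (pyrazole).
Ring B has two sp³ carbons, so it is not fully conjugated — not aromatic (1,4-cyclohexadiene).
Aromatic: A. Total: 1.

1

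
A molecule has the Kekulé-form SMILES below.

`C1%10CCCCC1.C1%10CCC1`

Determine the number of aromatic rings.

0

The SMILES encodes a six-membered saturated carbon ring; a four-membered saturated carbon ring.
The 6-membered ring has only sp³ atoms, so it is not fully conjugated — not aromatic (cyclohexane).
The 4-membered ring has only sp³ atoms, so it is not fully conjugated — not aromatic (cyclobutane).
None of the rings are aromatic. Total: 0.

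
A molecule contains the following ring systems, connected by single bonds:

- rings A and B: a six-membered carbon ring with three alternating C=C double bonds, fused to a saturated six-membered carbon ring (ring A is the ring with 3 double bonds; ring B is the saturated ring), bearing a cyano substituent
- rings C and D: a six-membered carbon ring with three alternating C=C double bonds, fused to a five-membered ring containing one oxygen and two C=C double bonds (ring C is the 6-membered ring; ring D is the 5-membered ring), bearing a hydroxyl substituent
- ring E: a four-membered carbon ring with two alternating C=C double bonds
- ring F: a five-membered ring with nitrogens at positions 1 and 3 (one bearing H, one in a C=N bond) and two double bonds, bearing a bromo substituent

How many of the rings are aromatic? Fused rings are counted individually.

Ring A is planar and fully conjugated; 3 ring double bonds give 6 π electrons. That satisfies 4n+2 with n=1, so ring A is aromatic (benzene ring).
Ring B has four sp³ carbons, so it is not fully conjugated — not aromatic (cyclohexane ring).
Rings C and D form a fused bicyclic system (with one oxygen) with 9 sp² atoms and 10 π electrons from ring double bonds plus a heteroatom lone pair. 10 = 4(2)+2, so the system is aromatic and both rings count as aromatic (benzofuran).
Ring E has only sp² ring atoms; a planar conformation would have a fully conjugated π system of 4 electrons. But 4 = 4(1), which is 4n not 4n+2, so ring E is not aromatic (cyclobutadiene) — cyclobutadiene is antiaromatic and distorts to a rectangle.
Ring F has a continuous p-orbital overlap around the ring; 2 ring double bonds (4 π electrons) plus a heteroatom lone pair (2) give 6 π electrons. 6 = 4(1)+2, so ring F is aromatic (imidazole).
Aromatic: A, C, D, F. Total: 4.

4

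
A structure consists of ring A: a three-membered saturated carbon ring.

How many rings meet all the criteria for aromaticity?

0

Ring A has only sp³ atoms, so it is not fully conjugated — not aromatic (cyclopropane).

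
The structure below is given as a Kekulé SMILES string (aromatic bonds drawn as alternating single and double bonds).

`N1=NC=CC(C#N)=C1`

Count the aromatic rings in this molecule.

1

The SMILES encodes a six-membered ring with two adjacent nitrogens and three alternating double bonds.
The 6-membered ring with two nitrogens (1,2) has a continuous p-orbital overlap around the ring; 3 ring double bonds give 6 π electrons. 6 = 4(1)+2, so it is aromatic (pyridazine).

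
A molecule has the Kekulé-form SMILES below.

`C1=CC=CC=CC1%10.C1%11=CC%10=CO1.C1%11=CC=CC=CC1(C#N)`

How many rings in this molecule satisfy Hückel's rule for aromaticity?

The SMILES encodes a seven-membered carbon ring with three C=C double bonds and one sp³ carbon; a five-membered ring of four carbons and one oxygen, with two C=C double bonds; a seven-membered carbon ring with three C=C double bonds and one sp³ carbon.
The 7-membered ring has one sp³ carbon, so it is not fully conjugated — not aromatic (cycloheptatriene).
The 5-membered ring with one oxygen is fully conjugated (every ring atom contributes a p orbital); 2 ring double bonds (4 π electrons) plus a heteroatom lone pair (2) give 6 π electrons. 6 = 4(1)+2, so it is aromatic (furan).
The second 7-membered ring has one sp³ carbon, so it is not fully conjugated — not aromatic (cycloheptatriene).
1 of the 3 rings is aromatic. Total: 1.

1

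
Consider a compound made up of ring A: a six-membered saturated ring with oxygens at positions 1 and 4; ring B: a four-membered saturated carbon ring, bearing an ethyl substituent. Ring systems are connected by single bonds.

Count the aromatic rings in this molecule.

Ring A has only sp³ atoms, so it is not fully conjugated — not aromatic (1,4-dioxane).
Ring B has only sp³ atoms, so it is not fully conjugated — not aromatic (cyclobutane).
No ring is aromatic. Total: 0.

0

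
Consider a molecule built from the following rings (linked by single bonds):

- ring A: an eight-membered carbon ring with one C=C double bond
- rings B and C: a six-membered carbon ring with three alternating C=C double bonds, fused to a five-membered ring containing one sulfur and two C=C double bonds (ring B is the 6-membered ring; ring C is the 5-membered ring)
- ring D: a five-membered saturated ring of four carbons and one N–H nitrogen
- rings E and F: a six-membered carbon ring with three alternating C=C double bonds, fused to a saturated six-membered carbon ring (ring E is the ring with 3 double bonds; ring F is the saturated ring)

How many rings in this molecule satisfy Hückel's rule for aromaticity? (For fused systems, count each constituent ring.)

3

Ring A has six sp³ carbons, so it is not fully conjugated — not aromatic (cyclooctene).
Rings B and C form a fused bicyclic system (with one sulfur) with 9 sp² atoms and 10 π electrons from ring double bonds plus a heteroatom lone pair. 10 = 4(2)+2, so the system is aromatic and both rings count as aromatic (benzothiophene).
Ring D has only sp³ atoms, so it is not fully conjugated — not aromatic (pyrrolidine).
Ring E is fully conjugated (every ring atom contributes a p orbital); 3 ring double bonds give 6 π electrons. Since 6 = 4n+2 (n=1), ring E is aromatic (benzene ring).
Ring F has four sp³ carbons, so it is not fully conjugated — not aromatic (cyclohexane ring).
Aromatic: B, C, E. Total: 3.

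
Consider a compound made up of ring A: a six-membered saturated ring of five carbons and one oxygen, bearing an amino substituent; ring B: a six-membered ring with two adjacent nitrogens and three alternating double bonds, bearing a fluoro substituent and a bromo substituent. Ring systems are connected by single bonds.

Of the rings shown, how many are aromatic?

Ring A has only sp³ atoms, so it is not fully conjugated — not aromatic (tetrahydropyran).
Ring B is planar and fully conjugated; 3 ring double bonds give 6 π electrons. Since 6 = 4n+2 (n=1), ring B is aromatic (pyridazine).
Aromatic: B. Total: 1.

1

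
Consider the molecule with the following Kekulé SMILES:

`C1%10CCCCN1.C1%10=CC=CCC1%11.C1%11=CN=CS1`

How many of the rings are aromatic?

The SMILES encodes a six-membered saturated ring of five carbons and one N–H nitrogen; a six-membered carbon ring with two conjugated C=C double bonds and two sp³ carbons; a five-membered ring with a sulfur at position 1 and a nitrogen at position 3 (in a C=N bond), with two double bonds.
The 6-membered ring with one N–H has only sp³ atoms, so it is not fully conjugated — not aromatic (piperidine).
The 6-membered ring has two sp³ carbons, so it is not fully conjugated — not aromatic (1,3-cyclohexadiene).
The 5-membered ring with one sulfur and one =N– is planar and fully conjugated; 2 ring double bonds (4 π electrons) plus a heteroatom lone pair (2) give 6 π electrons. 6 = 4(1)+2, so it is aromatic (thiazole).
1 of the 3 rings is aromatic. Total: 1.

1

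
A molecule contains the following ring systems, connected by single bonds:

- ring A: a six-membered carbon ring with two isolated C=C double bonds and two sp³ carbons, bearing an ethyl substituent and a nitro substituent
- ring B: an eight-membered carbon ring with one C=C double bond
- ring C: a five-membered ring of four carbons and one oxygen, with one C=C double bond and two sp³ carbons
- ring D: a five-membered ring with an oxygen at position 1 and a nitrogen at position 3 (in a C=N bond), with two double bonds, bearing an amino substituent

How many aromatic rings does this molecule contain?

1

Ring A has two sp³ carbons, so it is not fully conjugated — not aromatic (1,4-cyclohexadiene).
Ring B has six sp³ carbons, so it is not fully conjugated — not aromatic (cyclooctene).
Ring C has two sp³ carbons, so it is not fully conjugated — not aromatic (2,3-dihydrofuran).
Ring D has a continuous p-orbital overlap around the ring; 2 ring double bonds (4 π electrons) plus a heteroatom lone pair (2) give 6 π electrons. That satisfies 4n+2 with n=1, so ring D is aromatic (oxazole).
Aromatic: D. Total: 1.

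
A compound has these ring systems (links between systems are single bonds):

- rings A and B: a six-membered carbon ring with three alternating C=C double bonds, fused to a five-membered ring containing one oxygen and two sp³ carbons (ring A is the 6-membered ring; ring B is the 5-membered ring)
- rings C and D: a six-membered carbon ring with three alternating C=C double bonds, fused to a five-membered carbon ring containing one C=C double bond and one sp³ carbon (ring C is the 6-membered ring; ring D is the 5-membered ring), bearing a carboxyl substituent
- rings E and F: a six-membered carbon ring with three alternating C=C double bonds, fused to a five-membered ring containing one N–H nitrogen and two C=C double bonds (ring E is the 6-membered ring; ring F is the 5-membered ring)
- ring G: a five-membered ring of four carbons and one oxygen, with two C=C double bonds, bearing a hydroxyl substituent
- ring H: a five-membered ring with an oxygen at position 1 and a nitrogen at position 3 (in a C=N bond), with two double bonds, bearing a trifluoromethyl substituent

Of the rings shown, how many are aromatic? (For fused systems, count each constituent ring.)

6

Ring A is fully conjugated (every ring atom contributes a p orbital); 3 ring double bonds give 6 π electrons. 6 = 4(1)+2, so ring A is aromatic (benzene ring).
Ring B has two sp³ carbons, so it is not fully conjugated — not aromatic (oxolane ring).
Ring C has a continuous p-orbital overlap around the ring; 3 ring double bonds give 6 π electrons. 6 = 4(1)+2, so ring C is aromatic (benzene ring).
Ring D has one sp³ carbon, so it is not fully conjugated — not aromatic (cyclopentene ring).
Rings E and F form a fused bicyclic system (with one N–H) with 9 sp² atoms and 10 π electrons from ring double bonds plus a heteroatom lone pair. 10 = 4(2)+2, so the system is aromatic and both rings count as aromatic (indole).
Ring G is fully conjugated (every ring atom contributes a p orbital); 2 ring double bonds (4 π electrons) plus a heteroatom lone pair (2) give 6 π electrons. Since 6 = 4n+2 (n=1), ring G is aromatic (furan).
Ring H is planar and fully conjugated; 2 ring double bonds (4 π electrons) plus a heteroatom lone pair (2) give 6 π electrons. Since 6 = 4n+2 (n=1), ring H is aromatic (oxazole).
Aromatic: A, C, E, F, G, H. Total: 6.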